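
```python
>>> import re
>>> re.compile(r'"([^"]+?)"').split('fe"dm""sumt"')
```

['fe', 'dm', '', 'sumt', '']

Matches to split on: at [2:6] → '"dm"'; at [6:12] → '"sumt"'.
With a capturing group present, the delimiter's captured portion is kept in the result list.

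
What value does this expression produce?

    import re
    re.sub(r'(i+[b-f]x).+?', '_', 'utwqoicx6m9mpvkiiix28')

'utwqo_m9mpvkiiix28'

Pattern: one or more of the literal 'i', then a character in [b-f], then the literal 'x' (captured); then one or more of any character (lazy).
`sub` substitutes '_' at each match site.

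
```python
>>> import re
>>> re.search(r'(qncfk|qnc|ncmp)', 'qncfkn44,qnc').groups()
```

('qncfk',)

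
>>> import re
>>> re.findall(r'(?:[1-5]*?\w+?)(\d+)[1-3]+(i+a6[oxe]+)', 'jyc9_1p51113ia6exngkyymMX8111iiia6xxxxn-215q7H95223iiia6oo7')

Pattern: zero or more of a character in [1-5] (lazy), then one or more of a word character (lazy) (non-capturing group); then one or more of a digit (captured); then one or more of a character in [1-3]; then one or more of the literal 'i', then the literal 'a6', then one or more of one of [oxe] (captured).
Walking the string: at [0:17] match 'jyc9_1p51113ia6ex', groups = ('5111', 'ia6ex'); at [17:38] match 'ngkyymMX8111iiia6xxxx', groups = ('811', 'iiia6xxxx'); at [40:58] match '215q7H95223iiia6oo', groups = ('9522', 'iiia6oo').
Multiple groups make `findall` return tuples — one 2-tuple for each match.

[('5111', 'ia6ex'), ('811', 'iiia6xxxx'), ('9522', 'iiia6oo')]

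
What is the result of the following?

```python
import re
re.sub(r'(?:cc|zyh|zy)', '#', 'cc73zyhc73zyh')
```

'#73#c73#'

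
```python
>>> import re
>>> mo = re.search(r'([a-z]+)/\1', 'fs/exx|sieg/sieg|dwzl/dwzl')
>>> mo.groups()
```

('sieg',)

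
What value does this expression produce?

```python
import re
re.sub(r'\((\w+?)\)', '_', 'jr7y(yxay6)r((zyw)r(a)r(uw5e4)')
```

`sub` substitutes '_' at each match site.

'jr7y_r(_r_r_'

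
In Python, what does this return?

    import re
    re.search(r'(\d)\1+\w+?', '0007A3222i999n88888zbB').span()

(0, 4)

`\1` has to match the exact text group 1 already captured.
`re.search` scans for the first position where the pattern succeeds.
The match spans [0:4] → '0007'.
Captured: group 1 = '0'.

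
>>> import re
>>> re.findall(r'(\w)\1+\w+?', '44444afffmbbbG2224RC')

After group 1 captures some text, `\1` only succeeds where that same text appears again.
Matches: at [0:6] match '44444a', group 1 = '4'; at [6:10] match 'fffm', group 1 = 'f'; at [10:14] match 'bbbG', group 1 = 'b'; at [14:18] match '2224', group 1 = '2'.
With a single group, `findall` returns only what that group captured — 4 items.

['4', 'f', 'b', '2']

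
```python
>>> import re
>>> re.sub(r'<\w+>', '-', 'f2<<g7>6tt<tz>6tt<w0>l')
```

'f2<-6tt-6tt-l'

Matches: at [3:7] → '<g7>'; at [10:14] → '<tz>'; at [17:21] → '<w0>'.
Each match is replaced by '-'.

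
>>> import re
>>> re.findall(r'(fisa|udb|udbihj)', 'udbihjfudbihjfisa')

['udb', 'udb', 'fisa']

`|` is ordered: at each position the engine commits to the first alternative that works.
With a single group, `findall` returns only what that group captured — 3 items.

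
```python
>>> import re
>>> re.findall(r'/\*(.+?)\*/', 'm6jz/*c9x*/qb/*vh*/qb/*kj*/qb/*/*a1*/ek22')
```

One capturing group, so `findall` returns just the captured substring from each match — 4 in all.

['c9x', 'vh', 'kj', '/*a1']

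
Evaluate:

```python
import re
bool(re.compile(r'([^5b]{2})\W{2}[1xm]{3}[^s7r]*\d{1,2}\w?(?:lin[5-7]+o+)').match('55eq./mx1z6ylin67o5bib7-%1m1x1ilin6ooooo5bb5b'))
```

This matches exactly 2 of any character except [5b] (captured); then exactly 2 of a non-word character; then exactly 3 of one of [1xm], then zero or more of any character except [s7r], then 1 to 2 of a digit; then optionally a word character; then the literal 'lin', then one or more of a character in [5-7], then one or more of the literal 'o' (non-capturing group).
`re.match` won't scan ahead — the pattern has to work from the very first character.
Here position 0 doesn't satisfy it, so the call returns None, and `bool(None)` is False.

False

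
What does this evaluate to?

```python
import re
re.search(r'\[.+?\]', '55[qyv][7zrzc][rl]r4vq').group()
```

The `?` after the quantifier makes it lazy — it takes as little as possible before letting the rest of the pattern try.
`re.search` tries every starting position until one works.
The match spans [2:7] → '[qyv]'.

'[qyv]'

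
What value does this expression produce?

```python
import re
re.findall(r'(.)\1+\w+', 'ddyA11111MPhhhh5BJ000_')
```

After group 1 captures some text, `\1` only succeeds where that same text appears again.
Walking the string: at [0:22] match 'ddyA11111MPhhhh5BJ000_', group 1 = 'd'.
With a single group, `findall` returns only what that group captured — 1 item.

['d']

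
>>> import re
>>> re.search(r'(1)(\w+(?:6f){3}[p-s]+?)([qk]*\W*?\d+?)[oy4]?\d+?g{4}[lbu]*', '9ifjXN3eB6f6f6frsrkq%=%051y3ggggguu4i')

None

Pattern: a literal '1' (captured); then one or more of a word character, then the literal '6f' repeated 3 times, then one or more of a character in [p-s] (lazy) (captured); then zero or more of one of [qk], then zero or more of a non-word character (lazy), then one or more of a digit (lazy) (captured); then optionally one of [oy4], then one or more of a digit (lazy); then exactly 4 of a literal 'g', then zero or more of one of [lbu].
Unlike `match`, `search` isn't anchored — it looks for the pattern anywhere in the string.
Here nothing in the string fits, so the call returns None.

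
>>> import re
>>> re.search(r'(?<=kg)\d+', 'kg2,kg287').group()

The lookaround is zero-width — it requires the adjacent text to match without consuming it, so the asserted text isn't part of the match.
The match spans [2:3] → '2'.

'2'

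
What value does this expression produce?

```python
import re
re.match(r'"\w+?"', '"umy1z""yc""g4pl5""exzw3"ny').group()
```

`match` is anchored at position 0; if the pattern doesn't fit there, it returns None.
The match spans [0:7] → '"umy1z"'.

'"umy1z"'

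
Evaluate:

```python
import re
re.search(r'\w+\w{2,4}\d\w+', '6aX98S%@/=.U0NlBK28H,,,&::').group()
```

'6aX98S'

Pattern: one or more of a word character, then 2 to 4 of a word character; then a digit, then one or more of a word character.
`search` walks the string left to right and returns the first match it finds.
The match spans [0:6] → '6aX98S'.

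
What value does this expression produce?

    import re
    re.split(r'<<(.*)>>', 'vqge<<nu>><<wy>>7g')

['vqge', 'nu>><<wy', '7g']

Matches to split on: at [4:16] → '<<nu>><<wy>>'.
The group in the pattern means `split` returns the separators' captures alongside the pieces.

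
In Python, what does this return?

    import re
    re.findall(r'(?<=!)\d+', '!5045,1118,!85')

The lookaround is zero-width — it requires the adjacent text to match without consuming it, so the asserted text isn't part of the match.
No capturing groups, so `findall` returns the 2 full match strings.

['5045', '85']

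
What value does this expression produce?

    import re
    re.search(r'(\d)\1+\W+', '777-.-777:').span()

(0, 6)

After group 1 captures some text, `\1` only succeeds where that same text appears again.
The match spans [0:6] → '777-.-'.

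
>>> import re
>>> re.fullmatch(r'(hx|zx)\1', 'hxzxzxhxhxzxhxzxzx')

A backreference is literal: `\1` must see the identical characters the first group matched.
For `fullmatch`, every character of the input must be accounted for by the pattern.
Here the string isn't matched end-to-end, so the call returns None.

None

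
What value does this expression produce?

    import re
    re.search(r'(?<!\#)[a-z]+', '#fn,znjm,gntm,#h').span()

(2, 3)

The negative lookahead/lookbehind blocks any match where the forbidden context is present.
The match spans [2:3] → 'n'.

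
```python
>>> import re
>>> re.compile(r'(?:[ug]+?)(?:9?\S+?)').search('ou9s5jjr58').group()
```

'u9s'

Pattern: one or more of one of [ug] (lazy) (non-capturing group); then optionally the literal '9', then one or more of a non-whitespace character (lazy) (non-capturing group).
`re.search` tries every starting position until one works.
The match spans [1:4] → 'u9s'.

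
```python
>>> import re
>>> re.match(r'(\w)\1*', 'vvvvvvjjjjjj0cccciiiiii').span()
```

`re.match` won't scan ahead — the pattern has to work from the very first character.
The match spans [0:6] → 'vvvvvv'.

(0, 6)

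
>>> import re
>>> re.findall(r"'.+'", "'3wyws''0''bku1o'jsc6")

Matches: at [0:17] → "'3wyws''0''bku1o'".
`findall` yields the raw match text (1 of them) because the pattern has no groups.

["'3wyws''0''bku1o'"]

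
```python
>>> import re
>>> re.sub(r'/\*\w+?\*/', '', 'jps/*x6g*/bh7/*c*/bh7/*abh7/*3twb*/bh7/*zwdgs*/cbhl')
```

'jpsbh7bh7/*abh7bh7cbhl'

Matches: at [3:10] → '/*x6g*/'; at [13:18] → '/*c*/'; at [27:35] → '/*3twb*/'; at [38:47] → '/*zwdgs*/'.
Each match is replaced by ''.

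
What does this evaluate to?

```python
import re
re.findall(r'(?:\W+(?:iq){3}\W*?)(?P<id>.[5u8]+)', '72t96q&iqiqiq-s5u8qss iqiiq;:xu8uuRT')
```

['s5u8']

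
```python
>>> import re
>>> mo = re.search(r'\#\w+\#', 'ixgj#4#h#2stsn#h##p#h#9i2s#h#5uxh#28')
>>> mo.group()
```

'#4#'

The match spans [4:7] → '#4#'.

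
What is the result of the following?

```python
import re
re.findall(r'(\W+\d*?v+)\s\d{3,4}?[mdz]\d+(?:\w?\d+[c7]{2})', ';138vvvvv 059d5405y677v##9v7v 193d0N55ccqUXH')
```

[';138vvvvv']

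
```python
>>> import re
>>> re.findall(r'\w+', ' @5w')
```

['5w']

Since nothing is captured, `findall` lists the 1 matched substring directly.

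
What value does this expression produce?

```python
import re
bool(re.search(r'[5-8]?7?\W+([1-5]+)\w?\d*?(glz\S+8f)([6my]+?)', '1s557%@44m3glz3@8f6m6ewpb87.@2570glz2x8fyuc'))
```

True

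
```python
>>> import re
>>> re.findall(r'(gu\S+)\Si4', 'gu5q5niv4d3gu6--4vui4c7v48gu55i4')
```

['gu5q5niv4d3gu6--4vui4c7v48gu5']

Pattern: the literal 'gu', then one or more of a non-whitespace character (captured); then a non-whitespace character, then the literal 'i4'.
Walking the string: at [0:32] match 'gu5q5niv4d3gu6--4vui4c7v48gu55i4', group 1 = 'gu5q5niv4d3gu6--4vui4c7v48gu5'.
With a single group, `findall` returns only what that group captured — 1 item.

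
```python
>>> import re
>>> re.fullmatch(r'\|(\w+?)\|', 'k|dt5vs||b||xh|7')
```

`re.fullmatch` requires the pattern to consume the entire string.
Here the pattern can't cover the whole string, so the call returns None.

None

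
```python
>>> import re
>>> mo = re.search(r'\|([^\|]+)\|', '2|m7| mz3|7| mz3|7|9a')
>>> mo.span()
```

(1, 5)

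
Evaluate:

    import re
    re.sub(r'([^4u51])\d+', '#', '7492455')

'#'

`sub` substitutes '#' at each match site.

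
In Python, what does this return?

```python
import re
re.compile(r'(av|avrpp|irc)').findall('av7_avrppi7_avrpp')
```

Branches in `(...|...)` are attempted left-to-right; the first branch that allows the whole pattern to succeed is taken.
`findall` collects group 1 from each match (3 total).

['av', 'av', 'av']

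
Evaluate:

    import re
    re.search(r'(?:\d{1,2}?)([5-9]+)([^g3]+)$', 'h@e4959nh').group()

The pattern matches 1 to 2 of a digit (lazy) (non-capturing group); then one or more of a character in [5-9] (captured); then one or more of any character except [g3] (captured); then anchored at the end.
`re.search` tries every starting position until one works.
The match spans [3:9] → '4959nh'.
Captured: group 1 = '959', group 2 = 'nh'.

'4959nh'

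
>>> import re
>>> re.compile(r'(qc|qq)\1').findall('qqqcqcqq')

['qc']

`\1` is not a pattern — it's the concrete string captured by group 1, re-applied verbatim.
With a single group, `findall` returns only what that group captured — 1 item.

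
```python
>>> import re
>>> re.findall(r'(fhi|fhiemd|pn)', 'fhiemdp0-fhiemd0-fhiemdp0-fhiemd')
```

Alternation isn't longest-match — the leftmost alternative that fits at this position is chosen.
Scanning left to right: at [0:3] match 'fhi', group 1 = 'fhi'; at [9:12] match 'fhi', group 1 = 'fhi'; at [17:20] match 'fhi', group 1 = 'fhi'; at [26:29] match 'fhi', group 1 = 'fhi'.
One capturing group, so `findall` returns just the captured substring from each match — 4 in all.

['fhi', 'fhi', 'fhi', 'fhi']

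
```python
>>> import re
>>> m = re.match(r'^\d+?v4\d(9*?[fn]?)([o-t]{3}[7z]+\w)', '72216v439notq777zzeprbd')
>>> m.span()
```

(0, 19)

`match` is anchored at position 0; if the pattern doesn't fit there, it returns None.
The match spans [0:19] → '72216v439notq777zze'.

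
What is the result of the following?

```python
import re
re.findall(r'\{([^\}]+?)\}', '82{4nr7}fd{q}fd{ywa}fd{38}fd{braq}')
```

Scanning left to right: at [2:8] match '{4nr7}', group 1 = '4nr7'; at [10:13] match '{q}', group 1 = 'q'; at [15:20] match '{ywa}', group 1 = 'ywa'; at [22:26] match '{38}', group 1 = '38'; at [28:34] match '{braq}', group 1 = 'braq'.
Because there's exactly one group, `findall` drops the full match and keeps group 1 from each hit.

['4nr7', 'q', 'ywa', '38', 'braq']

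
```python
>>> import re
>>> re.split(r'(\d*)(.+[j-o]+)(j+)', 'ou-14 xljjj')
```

['', '', 'ou-14 xljj', 'j', '']

This matches zero or more of a digit (captured); then one or more of any character, then one or more of a character in [j-o] (captured); then one or more of a literal 'j' (captured).
Matches to split on: at [0:11] → 'ou-14 xljjj'.
Because the pattern has a capturing group, `split` also inserts each captured text between the pieces.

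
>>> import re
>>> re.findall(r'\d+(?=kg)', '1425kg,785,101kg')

['1425', '101']

Lookahead/lookbehind check context without consuming it, so the matched span excludes the asserted characters.
Scanning left to right: at [0:4] → '1425'; at [11:14] → '101'.
Since nothing is captured, `findall` lists the 2 matched substrings directly.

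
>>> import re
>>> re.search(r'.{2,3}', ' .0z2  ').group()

' .0'

The match spans [0:3] → ' .0'.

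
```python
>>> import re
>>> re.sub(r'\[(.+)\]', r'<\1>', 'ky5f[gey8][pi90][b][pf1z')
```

`\1` in the replacement pulls in group 1's text for each match.

'ky5f<gey8][pi90][b>[pf1z'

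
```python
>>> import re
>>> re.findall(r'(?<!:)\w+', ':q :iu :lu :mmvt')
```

Because the assertion is negative and zero-width, positions next to the forbidden text are skipped.
Walking the string: at [5:6] → 'u'; at [9:10] → 'u'; at [13:16] → 'mvt'.
`findall` yields the raw match text (3 of them) because the pattern has no groups.

['u', 'u', 'mvt']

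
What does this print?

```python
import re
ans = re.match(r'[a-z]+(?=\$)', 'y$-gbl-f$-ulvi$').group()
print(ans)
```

y

The positive lookaround only admits positions where the adjacent text matches; those characters stay outside the span.
`re.match` only tries the pattern at the start of the string.
The match spans [0:1] → 'y'.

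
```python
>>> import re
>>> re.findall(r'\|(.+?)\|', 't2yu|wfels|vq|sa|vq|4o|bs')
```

A `+?`/`*?`/`{m,n}?` starts at its minimum and grows only as far as needed for what follows to match.
Walking the string: at [4:11] match '|wfels|', group 1 = 'wfels'; at [13:17] match '|sa|', group 1 = 'sa'; at [19:23] match '|4o|', group 1 = '4o'.
`findall` collects group 1 from each match (3 total).

['wfels', 'sa', '4o']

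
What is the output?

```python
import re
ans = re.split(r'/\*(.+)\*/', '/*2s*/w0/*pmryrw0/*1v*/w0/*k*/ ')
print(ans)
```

Because the pattern has a capturing group, `split` also inserts each captured text between the pieces.

['', '2s*/w0/*pmryrw0/*1v*/w0/*k', ' ']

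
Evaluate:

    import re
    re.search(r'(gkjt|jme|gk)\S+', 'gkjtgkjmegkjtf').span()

(0, 14)

Unlike `match`, `search` isn't anchored — it looks for the pattern anywhere in the string.
The match spans [0:14] → 'gkjtgkjmegkjtf'.
Captured: group 1 = 'gkjt'.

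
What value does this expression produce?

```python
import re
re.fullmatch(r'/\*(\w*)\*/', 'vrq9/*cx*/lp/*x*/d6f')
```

None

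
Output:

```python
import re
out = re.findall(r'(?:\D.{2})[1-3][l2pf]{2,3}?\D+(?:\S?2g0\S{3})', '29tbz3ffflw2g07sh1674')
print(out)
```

Since nothing is captured, `findall` lists the 1 matched substring directly.

['tbz3ffflw2g07sh']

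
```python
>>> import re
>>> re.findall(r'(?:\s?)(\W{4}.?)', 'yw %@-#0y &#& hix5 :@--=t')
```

['%@-#0', '&#& h', ':@--=']

The pattern matches optionally whitespace (non-capturing group); then exactly 4 of a non-word character, then optionally any character (captured).
Scanning left to right: at [2:8] match ' %@-#0', group 1 = '%@-#0'; at [9:15] match ' &#& h', group 1 = '&#& h'; at [18:24] match ' :@--=', group 1 = ':@--='.
`findall` collects group 1 from each match (3 total).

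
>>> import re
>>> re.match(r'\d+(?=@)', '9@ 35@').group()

With `match`, the pattern is implicitly anchored at the beginning.
The match spans [0:1] → '9'.

'9'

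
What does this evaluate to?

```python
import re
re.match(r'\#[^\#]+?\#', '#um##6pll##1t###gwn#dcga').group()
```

`re.match` won't scan ahead — the pattern has to work from the very first character.
The match spans [0:4] → '#um#'.

'#um#'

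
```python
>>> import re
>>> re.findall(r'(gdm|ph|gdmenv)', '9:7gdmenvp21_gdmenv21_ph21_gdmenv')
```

['gdm', 'gdm', 'ph', 'gdm']

Alternation tries branches left to right and keeps the first one that lets the overall match succeed at that position.
Matches: at [3:6] match 'gdm', group 1 = 'gdm'; at [13:16] match 'gdm', group 1 = 'gdm'; at [22:24] match 'ph', group 1 = 'ph'; at [27:30] match 'gdm', group 1 = 'gdm'.
Because there's exactly one group, `findall` drops the full match and keeps group 1 from each hit.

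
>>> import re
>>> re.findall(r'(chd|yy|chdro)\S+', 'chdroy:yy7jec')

The regex engine tests alternatives in the order written; an earlier branch that matches wins even if a later one would match more.
Because there's exactly one group, `findall` drops the full match and keeps group 1 from the one hit.

['chd']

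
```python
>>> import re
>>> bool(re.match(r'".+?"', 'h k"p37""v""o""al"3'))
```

`re.match` won't scan ahead — the pattern has to work from the very first character.
Here the pattern fails at index 0, so the call returns None, and `bool(None)` is False.

False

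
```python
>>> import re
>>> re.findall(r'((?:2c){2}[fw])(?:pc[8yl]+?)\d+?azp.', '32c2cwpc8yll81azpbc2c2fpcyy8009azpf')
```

The pattern matches the literal '2c' repeated 2 times, then one of [fw] (captured); then the literal 'pc', then one or more of one of [8yl] (lazy) (non-capturing group); then one or more of a digit (lazy), then the literal 'azp', then any character.
Walking the string: at [1:18] match '2c2cwpc8yll81azpb', group 1 = '2c2cw'.
`findall` collects group 1 from the one match (1 total).

['2c2cw']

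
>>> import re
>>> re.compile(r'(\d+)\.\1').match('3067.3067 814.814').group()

With `match`, the pattern is implicitly anchored at the beginning.
The match spans [0:9] → '3067.3067'.

'3067.3067'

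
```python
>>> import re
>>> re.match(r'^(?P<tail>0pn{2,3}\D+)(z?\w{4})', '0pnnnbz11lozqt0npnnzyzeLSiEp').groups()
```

('0pnnnbz', '11lo')

Pattern: anchored at the start of the string; then the literal '0p', then 2 to 3 of the literal 'n', then one or more of a non-digit (captured as 'tail'); then optionally the literal 'z', then exactly 4 of a word character (captured).
With `match`, the pattern is implicitly anchored at the beginning.
The match spans [0:11] → '0pnnnbz11lo'.
Captured: group 1 = '0pnnnbz', group 2 = '11lo'.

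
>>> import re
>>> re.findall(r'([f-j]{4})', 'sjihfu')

['jihf']

The pattern matches exactly 4 of a character in [f-j] (captured).
One capturing group, so `findall` returns just the captured substring from the one match — 1 in all.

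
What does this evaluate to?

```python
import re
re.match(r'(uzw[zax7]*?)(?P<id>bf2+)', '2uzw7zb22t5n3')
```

None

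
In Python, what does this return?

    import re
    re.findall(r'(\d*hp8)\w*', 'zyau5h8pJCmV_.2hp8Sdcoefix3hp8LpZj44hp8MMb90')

['2hp8']

The pattern matches zero or more of a digit, then the literal 'hp8' (captured); then zero or more of a word character.
Walking the string: at [14:44] match '2hp8Sdcoefix3hp8LpZj44hp8MMb90', group 1 = '2hp8'.
With a single group, `findall` returns only what that group captured — 1 item.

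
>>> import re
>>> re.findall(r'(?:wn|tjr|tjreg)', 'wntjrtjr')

Scanning left to right: at [0:2] → 'wn'; at [2:5] → 'tjr'; at [5:8] → 'tjr'.
No capturing groups, so `findall` returns the 3 full match strings.

['wn', 'tjr', 'tjr']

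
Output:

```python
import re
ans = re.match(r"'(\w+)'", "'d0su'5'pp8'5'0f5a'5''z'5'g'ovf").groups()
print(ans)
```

('d0su',)

The match spans [0:6] → "'d0su'".
Captured: group 1 = 'd0su'.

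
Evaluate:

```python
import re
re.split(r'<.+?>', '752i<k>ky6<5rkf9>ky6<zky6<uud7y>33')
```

['752i', 'ky6', 'ky6', '33']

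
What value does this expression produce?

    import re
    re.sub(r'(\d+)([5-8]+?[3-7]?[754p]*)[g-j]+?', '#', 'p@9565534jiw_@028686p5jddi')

'p@#iw_@#ddi'

`sub` substitutes '#' at each match site.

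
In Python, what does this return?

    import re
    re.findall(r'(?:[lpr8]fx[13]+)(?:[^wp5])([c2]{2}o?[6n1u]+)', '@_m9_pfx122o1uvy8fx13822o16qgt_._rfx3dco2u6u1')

['22o16']

Because there's exactly one group, `findall` drops the full match and keeps group 1 from the one hit.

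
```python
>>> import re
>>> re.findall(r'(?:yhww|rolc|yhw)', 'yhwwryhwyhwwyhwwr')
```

['yhww', 'yhw', 'yhww', 'yhww']

Alternation isn't longest-match — the leftmost alternative that fits at this position is chosen.
`findall` yields the raw match text (4 of them) because the pattern has no groups.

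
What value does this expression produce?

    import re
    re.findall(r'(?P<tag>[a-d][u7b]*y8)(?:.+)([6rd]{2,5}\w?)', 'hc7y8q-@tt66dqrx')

[('c7y8', '6dq')]

The pattern matches a character in [a-d], then zero or more of one of [u7b], then the literal 'y8' (captured as 'tag'); then one or more of any character (non-capturing group); then 2 to 5 of one of [6rd], then optionally a word character (captured).
`findall` packs the 2 group values into a tuple for every match.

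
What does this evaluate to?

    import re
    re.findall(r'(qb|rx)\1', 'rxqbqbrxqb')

['qb']

`\1` is not a pattern — it's the concrete string captured by group 1, re-applied verbatim.
Walking the string: at [2:6] match 'qbqb', group 1 = 'qb'.
`findall` collects group 1 from the one match (1 total).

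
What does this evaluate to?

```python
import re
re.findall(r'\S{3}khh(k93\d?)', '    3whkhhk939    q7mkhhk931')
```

Pattern: exactly 3 of a non-whitespace character, then the literal 'khh'; then the literal 'k93', then optionally a digit (captured).
Matches: at [4:14] match '3whkhhk939', group 1 = 'k939'; at [18:28] match 'q7mkhhk931', group 1 = 'k931'.
`findall` collects group 1 from each match (2 total).

['k939', 'k931']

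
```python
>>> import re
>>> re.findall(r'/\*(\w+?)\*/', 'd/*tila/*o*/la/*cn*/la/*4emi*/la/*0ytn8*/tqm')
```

['o', 'cn', '4emi', '0ytn8']

Matches: at [7:12] match '/*o*/', group 1 = 'o'; at [14:20] match '/*cn*/', group 1 = 'cn'; at [22:30] match '/*4emi*/', group 1 = '4emi'; at [32:41] match '/*0ytn8*/', group 1 = '0ytn8'.
One capturing group, so `findall` returns just the captured substring from each match — 4 in all.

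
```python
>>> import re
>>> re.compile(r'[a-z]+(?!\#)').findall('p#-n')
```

['n']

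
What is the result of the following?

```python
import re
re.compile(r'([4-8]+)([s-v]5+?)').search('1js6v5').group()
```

The match spans [3:6] → '6v5'.

'6v5'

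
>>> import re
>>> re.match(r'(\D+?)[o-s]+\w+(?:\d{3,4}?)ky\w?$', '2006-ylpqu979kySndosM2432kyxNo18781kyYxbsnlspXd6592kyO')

None

`re.match` only tries the pattern at the start of the string.
Here position 0 doesn't satisfy it, so the call returns None.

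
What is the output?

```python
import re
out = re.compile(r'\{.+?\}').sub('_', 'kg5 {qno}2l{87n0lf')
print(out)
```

Matches: at [4:9] → '{qno}'.
Each match is replaced by '_'.

kg5 _2l{87n0lf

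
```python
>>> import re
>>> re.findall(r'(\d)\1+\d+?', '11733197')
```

A backreference is literal: `\1` must see the identical characters the first group matched.
With a single group, `findall` returns only what that group captured — 2 items.

['1', '3']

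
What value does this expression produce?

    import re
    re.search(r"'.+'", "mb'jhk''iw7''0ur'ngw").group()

"'jhk''iw7''0ur'"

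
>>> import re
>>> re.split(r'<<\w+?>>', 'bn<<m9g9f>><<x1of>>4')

['bn', '', '4']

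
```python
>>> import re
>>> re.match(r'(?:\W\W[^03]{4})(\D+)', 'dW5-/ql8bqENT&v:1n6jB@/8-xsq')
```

None

This matches a non-word character, then a non-word character, then exactly 4 of any character except [03] (non-capturing group); then one or more of a non-digit (captured).
`re.match` only tries the pattern at the start of the string.
Here position 0 doesn't satisfy it, so the call returns None.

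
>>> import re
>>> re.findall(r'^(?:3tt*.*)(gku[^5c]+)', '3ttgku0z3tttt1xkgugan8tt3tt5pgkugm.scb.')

The pattern matches anchored at the start of the string; then the literal '3t', then zero or more of a literal 't', then zero or more of any character (non-capturing group); then the literal 'gku', then one or more of any character except [5c] (captured).
Scanning left to right: at [0:36] match '3ttgku0z3tttt1xkgugan8tt3tt5pgkugm.s', group 1 = 'gkugm.s'.
Because there's exactly one group, `findall` drops the full match and keeps group 1 from the one hit.

['gkugm.s']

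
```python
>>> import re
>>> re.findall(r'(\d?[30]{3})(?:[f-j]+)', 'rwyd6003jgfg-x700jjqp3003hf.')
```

['6003', '3003']

This matches optionally a digit, then exactly 3 of one of [30] (captured); then one or more of a character in [f-j] (non-capturing group).
Scanning left to right: at [4:12] match '6003jgfg', group 1 = '6003'; at [21:27] match '3003hf', group 1 = '3003'.
Because there's exactly one group, `findall` drops the full match and keeps group 1 from each hit.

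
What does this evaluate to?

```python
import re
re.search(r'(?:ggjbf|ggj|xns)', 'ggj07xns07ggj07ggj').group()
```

'ggj'

The match spans [0:3] → 'ggj'.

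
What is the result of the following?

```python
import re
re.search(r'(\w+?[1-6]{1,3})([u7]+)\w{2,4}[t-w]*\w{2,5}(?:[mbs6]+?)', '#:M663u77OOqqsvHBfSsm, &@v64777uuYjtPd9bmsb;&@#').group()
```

'M663u77OOqqs'

The match spans [2:14] → 'M663u77OOqqs'.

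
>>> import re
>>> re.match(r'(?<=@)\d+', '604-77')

None

`match` is anchored at position 0; if the pattern doesn't fit there, it returns None.
Here the string doesn't start with a match, so the call returns None.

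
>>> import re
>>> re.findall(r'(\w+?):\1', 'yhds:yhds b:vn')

['yhds']

`\1` is not a pattern — it's the concrete string captured by group 1, re-applied verbatim.
With a single group, `findall` returns only what that group captured — 1 item.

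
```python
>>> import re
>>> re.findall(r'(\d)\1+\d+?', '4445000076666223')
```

The backreference `\1` re-matches whatever the first group consumed, character for character.
Because there's exactly one group, `findall` drops the full match and keeps group 1 from each hit.

['4', '0', '6']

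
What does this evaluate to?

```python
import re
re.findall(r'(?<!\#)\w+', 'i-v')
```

['i', 'v']

The negative lookaround is zero-width — it rules out positions where the adjacent text would match, without consuming anything.
`findall` yields the raw match text (2 of them) because the pattern has no groups.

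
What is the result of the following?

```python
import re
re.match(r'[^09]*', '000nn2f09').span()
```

(0, 0)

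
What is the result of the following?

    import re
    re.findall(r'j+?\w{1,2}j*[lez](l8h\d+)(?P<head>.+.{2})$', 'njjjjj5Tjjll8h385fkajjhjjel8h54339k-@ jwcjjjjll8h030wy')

Pattern: one or more of the literal 'j' (lazy), then 1 to 2 of a word character, then zero or more of the literal 'j'; then one of [lez]; then the literal 'l8h', then one or more of a digit (captured); then one or more of any character, then exactly 2 of any character (captured as 'head'); then anchored at the end.
`findall` packs the 2 group values into a tuple for every match.

[('l8h385', 'fkajjhjjel8h54339k-@ jwcjjjjll8h030wy')]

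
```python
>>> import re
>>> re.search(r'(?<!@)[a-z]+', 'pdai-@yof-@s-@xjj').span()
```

`(?!…)`/`(?<!…)` only lets a position through if the neighbouring text does NOT match; no characters are consumed.
`re.search` tries every starting position until one works.
The match spans [0:4] → 'pdai'.

(0, 4)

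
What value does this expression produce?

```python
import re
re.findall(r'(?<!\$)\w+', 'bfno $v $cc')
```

['bfno', 'c']

A negative assertion filters positions out without eating any characters.
With no groups in the pattern, `findall` gives back each whole match — 2 here.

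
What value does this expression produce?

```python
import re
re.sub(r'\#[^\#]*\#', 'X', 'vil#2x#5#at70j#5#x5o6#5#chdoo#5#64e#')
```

'vilX5X5X5X5X'

Matches: at [3:7] → '#2x#'; at [8:15] → '#at70j#'; at [16:22] → '#x5o6#'; at [23:30] → '#chdoo#'; at [31:36] → '#64e#'.
Each match is replaced by 'X'.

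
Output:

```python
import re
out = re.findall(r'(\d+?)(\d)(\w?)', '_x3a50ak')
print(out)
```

Pattern: one or more of a digit (lazy) (captured); then a digit (captured); then optionally a word character (captured).
Scanning left to right: at [4:7] match '50a', groups = ('5', '0', 'a').
Multiple groups make `findall` return tuples — one 3-tuple for the one match.

[('5', '0', 'a')]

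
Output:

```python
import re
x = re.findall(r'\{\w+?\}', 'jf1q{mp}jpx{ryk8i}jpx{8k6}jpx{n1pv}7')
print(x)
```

['{mp}', '{ryk8i}', '{8k6}', '{n1pv}']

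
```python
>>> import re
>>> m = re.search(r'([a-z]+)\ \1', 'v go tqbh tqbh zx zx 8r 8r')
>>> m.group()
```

A backreference is literal: `\1` must see the identical characters the first group matched.
Unlike `match`, `search` isn't anchored — it looks for the pattern anywhere in the string.
The match spans [5:14] → 'tqbh tqbh'.
Captured: group 1 = 'tqbh'.

'tqbh tqbh'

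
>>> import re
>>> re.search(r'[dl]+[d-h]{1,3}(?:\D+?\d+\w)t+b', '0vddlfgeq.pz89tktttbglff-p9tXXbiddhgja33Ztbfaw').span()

(32, 43)

The pattern matches one or more of one of [dl], then 1 to 3 of a character in [d-h]; then one or more of a non-digit (lazy), then one or more of a digit, then a word character (non-capturing group); then one or more of the literal 't', then the literal 'b'.
The match spans [32:43] → 'ddhgja33Ztb'.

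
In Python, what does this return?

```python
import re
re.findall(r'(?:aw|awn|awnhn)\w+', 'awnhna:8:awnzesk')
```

['awnhna', 'awnzesk']

Matches: at [0:6] → 'awnhna'; at [9:16] → 'awnzesk'.
`findall` yields the raw match text (2 of them) because the pattern has no groups.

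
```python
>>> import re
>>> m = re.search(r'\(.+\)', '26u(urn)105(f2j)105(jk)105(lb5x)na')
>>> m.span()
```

(3, 32)

The match spans [3:32] → '(urn)105(f2j)105(jk)105(lb5x)'.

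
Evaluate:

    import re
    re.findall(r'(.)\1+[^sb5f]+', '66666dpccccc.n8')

The backreference `\1` re-matches whatever the first group consumed, character for character.
One capturing group, so `findall` returns just the captured substring from the one match — 1 in all.

['6']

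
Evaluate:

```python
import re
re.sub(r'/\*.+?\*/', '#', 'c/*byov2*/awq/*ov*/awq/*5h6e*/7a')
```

'c#awq#awq#7a'

Matches: at [1:10] → '/*byov2*/'; at [13:19] → '/*ov*/'; at [22:30] → '/*5h6e*/'.
Every occurrence is swapped for '#'.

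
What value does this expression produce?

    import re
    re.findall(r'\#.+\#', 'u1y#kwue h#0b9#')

['#kwue h#0b9#']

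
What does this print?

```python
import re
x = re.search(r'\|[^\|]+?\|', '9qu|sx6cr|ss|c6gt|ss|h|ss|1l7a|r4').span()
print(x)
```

(3, 10)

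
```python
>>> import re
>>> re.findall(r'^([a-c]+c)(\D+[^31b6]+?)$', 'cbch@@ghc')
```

[('cbc', 'h@@ghc')]

`findall` packs the 2 group values into a tuple for every match.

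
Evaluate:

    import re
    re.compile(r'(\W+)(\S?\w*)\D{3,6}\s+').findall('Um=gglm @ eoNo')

[('=', 'ggl')]

`findall` packs the 2 group values into a tuple for every match.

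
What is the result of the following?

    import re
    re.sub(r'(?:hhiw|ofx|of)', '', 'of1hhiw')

Matches: at [0:2] → 'of'; at [3:7] → 'hhiw'.
Every occurrence is swapped for ''.

'1'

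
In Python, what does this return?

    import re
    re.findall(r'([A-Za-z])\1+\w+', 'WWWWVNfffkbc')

['W']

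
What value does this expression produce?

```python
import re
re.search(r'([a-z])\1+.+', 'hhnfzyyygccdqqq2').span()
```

(0, 16)

A backreference is literal: `\1` must see the identical characters the first group matched.
`search` walks the string left to right and returns the first match it finds.
The match spans [0:16] → 'hhnfzyyygccdqqq2'.
Captured: group 1 = 'h'.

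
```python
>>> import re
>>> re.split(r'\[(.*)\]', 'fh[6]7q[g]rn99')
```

['fh', '6]7q[g', 'rn99']

Matches to split on: at [2:10] → '[6]7q[g]'.
The group in the pattern means `split` returns the separators' captures alongside the pieces.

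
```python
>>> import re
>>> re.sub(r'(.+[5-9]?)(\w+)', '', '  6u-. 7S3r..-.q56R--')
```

The pattern matches one or more of any character, then optionally a character in [5-9] (captured); then one or more of a word character (captured).
Matches: at [0:19] → '  6u-. 7S3r..-.q56R'.
Every occurrence is swapped for ''.

'--'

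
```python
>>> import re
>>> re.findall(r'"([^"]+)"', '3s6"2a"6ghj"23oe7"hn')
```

Walking the string: at [3:7] match '"2a"', group 1 = '2a'; at [11:18] match '"23oe7"', group 1 = '23oe7'.
One capturing group, so `findall` returns just the captured substring from each match — 2 in all.

['2a', '23oe7']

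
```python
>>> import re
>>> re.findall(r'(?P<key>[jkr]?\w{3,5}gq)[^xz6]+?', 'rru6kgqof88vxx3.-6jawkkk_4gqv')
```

['rru6kgq', 'kkk_4gq']

The pattern matches optionally one of [jkr], then 3 to 5 of a word character, then the literal 'gq' (captured as 'key'); then one or more of any character except [xz6] (lazy).
Matches: at [0:8] match 'rru6kgqo', group 1 = 'rru6kgq'; at [21:29] match 'kkk_4gqv', group 1 = 'kkk_4gq'.
Because there's exactly one group, `findall` drops the full match and keeps group 1 from each hit.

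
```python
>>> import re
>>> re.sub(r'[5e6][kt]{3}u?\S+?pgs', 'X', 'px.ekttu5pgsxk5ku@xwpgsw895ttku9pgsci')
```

'px.Xxk5ku@xwpgsw89Xci'

A `+?`/`*?`/`{m,n}?` starts at its minimum and grows only as far as needed for what follows to match.
`sub` substitutes 'X' at each match site.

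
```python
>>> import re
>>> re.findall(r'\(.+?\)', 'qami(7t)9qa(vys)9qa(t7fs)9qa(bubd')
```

['(7t)', '(vys)', '(t7fs)']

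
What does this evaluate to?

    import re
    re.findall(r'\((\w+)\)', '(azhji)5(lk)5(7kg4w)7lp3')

['azhji', 'lk', '7kg4w']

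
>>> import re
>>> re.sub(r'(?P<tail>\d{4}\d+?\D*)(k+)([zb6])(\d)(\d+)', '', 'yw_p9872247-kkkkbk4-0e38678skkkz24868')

'yw_p9872247-kkkkbk4-0e'

`sub` substitutes '' at each match site.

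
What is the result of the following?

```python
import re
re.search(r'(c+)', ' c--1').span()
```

(1, 2)

Pattern: one or more of a literal 'c' (captured).
`search` walks the string left to right and returns the first match it finds.
The match spans [1:2] → 'c'.
Captured: group 1 = 'c'.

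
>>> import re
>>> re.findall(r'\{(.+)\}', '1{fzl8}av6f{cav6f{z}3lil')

['fzl8}av6f{cav6f{z']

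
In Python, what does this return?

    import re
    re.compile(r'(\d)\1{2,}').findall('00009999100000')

The backreference `\1` re-matches whatever the first group consumed, character for character.
`findall` collects group 1 from each match (3 total).

['0', '9', '0']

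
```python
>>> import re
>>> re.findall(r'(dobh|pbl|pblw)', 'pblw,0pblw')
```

['pbl', 'pbl']

`|` is ordered: at each position the engine commits to the first alternative that works.
Because there's exactly one group, `findall` drops the full match and keeps group 1 from each hit.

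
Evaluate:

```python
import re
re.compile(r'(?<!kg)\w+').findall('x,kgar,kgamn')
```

The negative lookaround is zero-width — it rules out positions where the adjacent text would match, without consuming anything.
`findall` yields the raw match text (3 of them) because the pattern has no groups.

['x', 'kgar', 'kgamn']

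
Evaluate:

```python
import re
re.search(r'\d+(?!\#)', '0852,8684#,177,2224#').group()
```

A negative assertion filters positions out without eating any characters.
The match spans [0:4] → '0852'.

'0852'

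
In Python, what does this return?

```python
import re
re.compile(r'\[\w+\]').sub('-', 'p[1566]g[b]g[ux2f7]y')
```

Matches: at [1:7] → '[1566]'; at [8:11] → '[b]'; at [12:19] → '[ux2f7]'.
Each match is replaced by '-'.

'p-g-g-y'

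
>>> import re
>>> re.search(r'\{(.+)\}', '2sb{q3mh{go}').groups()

The match spans [3:12] → '{q3mh{go}'.
Captured: group 1 = 'q3mh{go'.

('q3mh{go',)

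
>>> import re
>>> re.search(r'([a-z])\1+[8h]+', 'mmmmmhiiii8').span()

The backreference `\1` re-matches whatever the first group consumed, character for character.
`re.search` tries every starting position until one works.
The match spans [0:6] → 'mmmmmh'.
Captured: group 1 = 'm'.

(0, 6)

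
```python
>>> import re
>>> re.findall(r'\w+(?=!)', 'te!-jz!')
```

['te', 'jz']

Lookahead/lookbehind check context without consuming it, so the matched span excludes the asserted characters.
With no groups in the pattern, `findall` gives back each whole match — 2 here.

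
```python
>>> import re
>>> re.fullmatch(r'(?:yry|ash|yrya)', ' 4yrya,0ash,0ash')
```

None

`fullmatch` succeeds only if the pattern covers the string from start to end.
Here the pattern can't cover the whole string, so the call returns None.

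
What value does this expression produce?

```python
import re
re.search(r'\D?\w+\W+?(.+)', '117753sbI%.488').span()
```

(0, 14)

Pattern: optionally a non-digit, then one or more of a word character, then one or more of a non-word character (lazy); then one or more of any character (captured).
`re.search` scans for the first position where the pattern succeeds.
The match spans [0:14] → '117753sbI%.488'.
Captured: group 1 = '.488'.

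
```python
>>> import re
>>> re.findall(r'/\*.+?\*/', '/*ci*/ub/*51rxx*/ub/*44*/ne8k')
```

With no groups in the pattern, `findall` gives back each whole match — 3 here.

['/*ci*/', '/*51rxx*/', '/*44*/']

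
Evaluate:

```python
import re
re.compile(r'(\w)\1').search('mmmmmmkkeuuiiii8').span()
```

(0, 2)

`\1` is not a pattern — it's the concrete string captured by group 1, re-applied verbatim.
The match spans [0:2] → 'mm'.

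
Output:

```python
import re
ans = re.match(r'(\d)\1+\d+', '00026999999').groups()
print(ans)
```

('0',)

The match spans [0:11] → '00026999999'.
Captured: group 1 = '0'.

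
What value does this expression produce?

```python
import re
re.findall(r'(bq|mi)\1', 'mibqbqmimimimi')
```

`\1` has to match the exact text group 1 already captured.
Walking the string: at [2:6] match 'bqbq', group 1 = 'bq'; at [6:10] match 'mimi', group 1 = 'mi'; at [10:14] match 'mimi', group 1 = 'mi'.
Because there's exactly one group, `findall` drops the full match and keeps group 1 from each hit.

['bq', 'mi', 'mi']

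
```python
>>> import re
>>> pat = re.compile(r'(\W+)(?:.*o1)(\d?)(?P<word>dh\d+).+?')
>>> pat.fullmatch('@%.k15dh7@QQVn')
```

None

`fullmatch` succeeds only if the pattern covers the string from start to end.
Here the string isn't matched end-to-end, so the call returns None.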